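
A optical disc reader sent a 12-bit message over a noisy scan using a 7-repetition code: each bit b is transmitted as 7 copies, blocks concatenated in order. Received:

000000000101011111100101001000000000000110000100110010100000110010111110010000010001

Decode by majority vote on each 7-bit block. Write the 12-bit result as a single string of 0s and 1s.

001000000100

Block 1 (0000000): 0 ones → 0
Block 2 (0010101): 3 ones → 0
Block 3 (1111100): 5 ones → 1
Block 4 (1010010): 3 ones → 0
Block 5 (0000000): 0 ones → 0
Block 6 (0000110): 2 ones → 0
Block 7 (0001001): 2 ones → 0
Block 8 (1001010): 3 ones → 0
Block 9 (0000110): 2 ones → 0
Block 10 (0101111): 5 ones → 1
Block 11 (1001000): 2 ones → 0
Block 12 (0010001): 2 ones → 0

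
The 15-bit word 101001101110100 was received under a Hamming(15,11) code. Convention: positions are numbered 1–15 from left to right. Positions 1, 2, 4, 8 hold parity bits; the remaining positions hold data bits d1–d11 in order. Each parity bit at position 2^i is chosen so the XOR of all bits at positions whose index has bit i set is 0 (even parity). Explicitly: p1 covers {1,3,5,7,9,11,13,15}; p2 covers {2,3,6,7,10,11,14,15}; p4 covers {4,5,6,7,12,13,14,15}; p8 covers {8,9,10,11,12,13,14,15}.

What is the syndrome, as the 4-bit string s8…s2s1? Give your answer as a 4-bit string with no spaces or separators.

0110

s1 (pos 1,3,5,7,9,11,13,15): 1⊕1⊕0⊕1⊕1⊕1⊕1⊕0 = 0
s2 (pos 2,3,6,7,10,11,14,15): 0⊕1⊕1⊕1⊕1⊕1⊕0⊕0 = 1
s4 (pos 4,5,6,7,12,13,14,15): 0⊕0⊕1⊕1⊕0⊕1⊕0⊕0 = 1
s8 (pos 8,9,10,11,12,13,14,15): 0⊕1⊕1⊕1⊕0⊕1⊕0⊕0 = 0
Syndrome s8…s1 = 0110 → error at position 6.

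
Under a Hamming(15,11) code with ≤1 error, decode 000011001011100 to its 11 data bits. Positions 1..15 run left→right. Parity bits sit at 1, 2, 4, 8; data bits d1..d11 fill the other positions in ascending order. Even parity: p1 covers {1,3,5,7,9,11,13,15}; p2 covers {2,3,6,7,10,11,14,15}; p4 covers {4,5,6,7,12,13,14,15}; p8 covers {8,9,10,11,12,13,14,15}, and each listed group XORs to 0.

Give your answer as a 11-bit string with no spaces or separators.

s1 (pos 1,3,5,7,9,11,13,15): 0⊕0⊕1⊕0⊕1⊕1⊕1⊕0 = 0
s2 (pos 2,3,6,7,10,11,14,15): 0⊕0⊕1⊕0⊕0⊕1⊕0⊕0 = 0
s4 (pos 4,5,6,7,12,13,14,15): 0⊕1⊕1⊕0⊕1⊕1⊕0⊕0 = 0
s8 (pos 8,9,10,11,12,13,14,15): 0⊕1⊕0⊕1⊕1⊕1⊕0⊕0 = 0
Syndrome s8…s1 = 0000 → no error.
Read data bits from positions 3,5,6,7,9,10,11,12,13,14,15: 01101011100

01101011100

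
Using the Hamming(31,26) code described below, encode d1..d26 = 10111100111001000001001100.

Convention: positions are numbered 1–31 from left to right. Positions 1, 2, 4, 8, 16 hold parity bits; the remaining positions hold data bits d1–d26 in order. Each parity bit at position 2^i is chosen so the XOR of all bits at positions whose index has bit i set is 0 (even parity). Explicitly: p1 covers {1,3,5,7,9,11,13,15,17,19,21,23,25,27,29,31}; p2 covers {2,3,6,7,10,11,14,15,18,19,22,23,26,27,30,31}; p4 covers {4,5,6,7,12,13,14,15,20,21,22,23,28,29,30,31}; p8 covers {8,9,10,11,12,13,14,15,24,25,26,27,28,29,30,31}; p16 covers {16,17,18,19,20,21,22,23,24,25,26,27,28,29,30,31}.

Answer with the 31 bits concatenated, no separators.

Place data at non-parity positions: p1 p2 1 p4 0 1 1 p8 1 1 0 0 1 1 1 p16 0 0 1 0 0 0 0 0 1 0 0 1 1 0 0
p1 (pos 1,3,5,7,9,11,13,15,17,19,21,23,25,27,29,31): XOR of data positions = 1⊕0⊕1⊕1⊕0⊕1⊕1⊕0⊕1⊕0⊕0⊕1⊕0⊕1⊕0 = 0
p2 (pos 2,3,6,7,10,11,14,15,18,19,22,23,26,27,30,31): XOR of data positions = 1⊕1⊕1⊕1⊕0⊕1⊕1⊕0⊕1⊕0⊕0⊕0⊕0⊕0⊕0 = 1
p4 (pos 4,5,6,7,12,13,14,15,20,21,22,23,28,29,30,31): XOR of data positions = 0⊕1⊕1⊕0⊕1⊕1⊕1⊕0⊕0⊕0⊕0⊕1⊕1⊕0⊕0 = 1
p8 (pos 8,9,10,11,12,13,14,15,24,25,26,27,28,29,30,31): XOR of data positions = 1⊕1⊕0⊕0⊕1⊕1⊕1⊕0⊕1⊕0⊕0⊕1⊕1⊕0⊕0 = 0
p16 (pos 16,17,18,19,20,21,22,23,24,25,26,27,28,29,30,31): XOR of data positions = 0⊕0⊕1⊕0⊕0⊕0⊕0⊕0⊕1⊕0⊕0⊕1⊕1⊕0⊕0 = 0
Codeword: 0111011011001110001000001001100

0111011011001110001000001001100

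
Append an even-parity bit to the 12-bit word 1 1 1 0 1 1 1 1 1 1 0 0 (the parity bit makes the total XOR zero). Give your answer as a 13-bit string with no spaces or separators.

1110111111001

XOR of the 12 data bits: 1⊕1⊕1⊕0⊕1⊕1⊕1⊕1⊕1⊕1⊕0⊕0 = 1
Parity bit = 1 (so all 13 bits XOR to 0).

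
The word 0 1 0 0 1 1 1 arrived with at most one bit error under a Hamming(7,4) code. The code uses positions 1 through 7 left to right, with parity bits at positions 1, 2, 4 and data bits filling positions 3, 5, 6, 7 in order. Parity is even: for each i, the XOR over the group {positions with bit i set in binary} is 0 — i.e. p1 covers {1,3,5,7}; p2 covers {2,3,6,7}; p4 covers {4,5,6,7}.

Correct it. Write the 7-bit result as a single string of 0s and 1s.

s1 (pos 1,3,5,7): 0⊕0⊕1⊕1 = 0
s2 (pos 2,3,6,7): 1⊕0⊕1⊕1 = 1
s4 (pos 4,5,6,7): 0⊕1⊕1⊕1 = 1
Syndrome s4…s1 = 110 → error at position 6.
Flip position 6: 0100111 → 0100101

0100101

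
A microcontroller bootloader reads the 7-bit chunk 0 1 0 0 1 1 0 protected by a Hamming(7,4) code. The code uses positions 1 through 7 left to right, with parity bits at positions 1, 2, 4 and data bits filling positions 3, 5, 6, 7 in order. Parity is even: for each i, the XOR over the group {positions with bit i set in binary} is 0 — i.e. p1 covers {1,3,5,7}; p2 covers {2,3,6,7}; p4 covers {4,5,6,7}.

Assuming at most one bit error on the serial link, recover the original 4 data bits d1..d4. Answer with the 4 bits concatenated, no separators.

0110

s1 (pos 1,3,5,7): 0⊕0⊕1⊕0 = 1
s2 (pos 2,3,6,7): 1⊕0⊕1⊕0 = 0
s4 (pos 4,5,6,7): 0⊕1⊕1⊕0 = 0
Syndrome s4…s1 = 001 → error at position 1.
Flip position 1: 0100110 → 1100110
Read data bits from positions 3,5,6,7: 0110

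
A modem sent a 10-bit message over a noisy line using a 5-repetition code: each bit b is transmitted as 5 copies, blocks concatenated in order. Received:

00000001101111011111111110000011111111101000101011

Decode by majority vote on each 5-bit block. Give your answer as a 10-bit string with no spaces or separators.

Block 1 (00000): 0 ones → 0
Block 2 (00110): 2 ones → 0
Block 3 (11110): 4 ones → 1
Block 4 (11111): 5 ones → 1
Block 5 (11111): 5 ones → 1
Block 6 (00000): 0 ones → 0
Block 7 (11111): 5 ones → 1
Block 8 (11110): 4 ones → 1
Block 9 (10001): 2 ones → 0
Block 10 (01011): 3 ones → 1

0011101101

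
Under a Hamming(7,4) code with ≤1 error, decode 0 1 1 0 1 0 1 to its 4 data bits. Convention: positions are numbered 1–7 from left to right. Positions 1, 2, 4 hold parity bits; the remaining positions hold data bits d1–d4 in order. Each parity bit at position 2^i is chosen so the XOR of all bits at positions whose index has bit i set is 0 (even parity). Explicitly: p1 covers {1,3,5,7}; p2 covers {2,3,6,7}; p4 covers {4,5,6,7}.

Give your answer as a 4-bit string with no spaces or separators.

s1 (pos 1,3,5,7): 0⊕1⊕1⊕1 = 1
s2 (pos 2,3,6,7): 1⊕1⊕0⊕1 = 1
s4 (pos 4,5,6,7): 0⊕1⊕0⊕1 = 0
Syndrome s4…s1 = 011 → error at position 3.
Flip position 3: 0110101 → 0100101
Read data bits from positions 3,5,6,7: 0101

0101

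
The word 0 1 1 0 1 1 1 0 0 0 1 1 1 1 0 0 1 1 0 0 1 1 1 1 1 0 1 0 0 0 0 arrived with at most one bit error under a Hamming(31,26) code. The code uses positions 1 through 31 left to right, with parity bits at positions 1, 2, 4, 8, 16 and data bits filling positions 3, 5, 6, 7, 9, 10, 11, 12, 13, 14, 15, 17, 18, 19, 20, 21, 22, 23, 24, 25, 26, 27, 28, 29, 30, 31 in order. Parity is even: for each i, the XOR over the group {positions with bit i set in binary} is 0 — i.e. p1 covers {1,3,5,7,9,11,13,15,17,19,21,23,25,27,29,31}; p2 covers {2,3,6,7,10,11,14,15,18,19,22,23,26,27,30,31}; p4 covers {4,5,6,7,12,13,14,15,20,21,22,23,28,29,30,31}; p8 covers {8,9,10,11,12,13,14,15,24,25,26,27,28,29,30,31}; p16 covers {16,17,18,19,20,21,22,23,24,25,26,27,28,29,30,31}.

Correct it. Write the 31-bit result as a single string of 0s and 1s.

0110111000101100110011111010000

s1 (pos 1,3,5,7,9,11,13,15,17,19,21,23,25,27,29,31): 0⊕1⊕1⊕1⊕0⊕1⊕1⊕0⊕1⊕0⊕1⊕1⊕1⊕1⊕0⊕0 = 0
s2 (pos 2,3,6,7,10,11,14,15,18,19,22,23,26,27,30,31): 1⊕1⊕1⊕1⊕0⊕1⊕1⊕0⊕1⊕0⊕1⊕1⊕0⊕1⊕0⊕0 = 0
s4 (pos 4,5,6,7,12,13,14,15,20,21,22,23,28,29,30,31): 0⊕1⊕1⊕1⊕1⊕1⊕1⊕0⊕0⊕1⊕1⊕1⊕0⊕0⊕0⊕0 = 1
s8 (pos 8,9,10,11,12,13,14,15,24,25,26,27,28,29,30,31): 0⊕0⊕0⊕1⊕1⊕1⊕1⊕0⊕1⊕1⊕0⊕1⊕0⊕0⊕0⊕0 = 1
s16 (pos 16,17,18,19,20,21,22,23,24,25,26,27,28,29,30,31): 0⊕1⊕1⊕0⊕0⊕1⊕1⊕1⊕1⊕1⊕0⊕1⊕0⊕0⊕0⊕0 = 0
Syndrome s16…s1 = 01100 → error at position 12.
Flip position 12: 0110111000111100110011111010000 → 0110111000101100110011111010000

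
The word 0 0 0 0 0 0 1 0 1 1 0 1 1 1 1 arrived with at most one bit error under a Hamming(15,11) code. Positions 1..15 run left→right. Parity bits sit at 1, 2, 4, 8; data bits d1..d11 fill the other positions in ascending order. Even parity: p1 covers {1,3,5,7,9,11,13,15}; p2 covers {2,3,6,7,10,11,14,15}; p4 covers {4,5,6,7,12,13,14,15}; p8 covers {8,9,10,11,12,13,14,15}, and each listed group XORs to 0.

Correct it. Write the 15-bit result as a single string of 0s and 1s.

s1 (pos 1,3,5,7,9,11,13,15): 0⊕0⊕0⊕1⊕1⊕0⊕1⊕1 = 0
s2 (pos 2,3,6,7,10,11,14,15): 0⊕0⊕0⊕1⊕1⊕0⊕1⊕1 = 0
s4 (pos 4,5,6,7,12,13,14,15): 0⊕0⊕0⊕1⊕1⊕1⊕1⊕1 = 1
s8 (pos 8,9,10,11,12,13,14,15): 0⊕1⊕1⊕0⊕1⊕1⊕1⊕1 = 0
Syndrome s8…s1 = 0100 → error at position 4.
Flip position 4: 000000101101111 → 000100101101111

000100101101111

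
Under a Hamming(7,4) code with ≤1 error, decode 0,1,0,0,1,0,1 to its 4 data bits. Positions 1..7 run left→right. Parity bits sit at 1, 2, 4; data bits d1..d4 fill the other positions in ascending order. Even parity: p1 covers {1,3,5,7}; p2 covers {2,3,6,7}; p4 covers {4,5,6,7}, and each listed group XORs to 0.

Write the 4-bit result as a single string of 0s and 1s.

0101

s1 (pos 1,3,5,7): 0⊕0⊕1⊕1 = 0
s2 (pos 2,3,6,7): 1⊕0⊕0⊕1 = 0
s4 (pos 4,5,6,7): 0⊕1⊕0⊕1 = 0
Syndrome s4…s1 = 000 → no error.
Read data bits from positions 3,5,6,7: 0101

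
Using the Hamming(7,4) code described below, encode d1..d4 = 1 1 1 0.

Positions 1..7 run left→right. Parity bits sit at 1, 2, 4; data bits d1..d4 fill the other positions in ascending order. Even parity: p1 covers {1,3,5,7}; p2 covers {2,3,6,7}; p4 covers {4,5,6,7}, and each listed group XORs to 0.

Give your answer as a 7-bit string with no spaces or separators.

Place data at non-parity positions: p1 p2 1 p4 1 1 0
p1 (pos 1,3,5,7): XOR of data positions = 1⊕1⊕0 = 0
p2 (pos 2,3,6,7): XOR of data positions = 1⊕1⊕0 = 0
p4 (pos 4,5,6,7): XOR of data positions = 1⊕1⊕0 = 0
Codeword: 0010110

0010110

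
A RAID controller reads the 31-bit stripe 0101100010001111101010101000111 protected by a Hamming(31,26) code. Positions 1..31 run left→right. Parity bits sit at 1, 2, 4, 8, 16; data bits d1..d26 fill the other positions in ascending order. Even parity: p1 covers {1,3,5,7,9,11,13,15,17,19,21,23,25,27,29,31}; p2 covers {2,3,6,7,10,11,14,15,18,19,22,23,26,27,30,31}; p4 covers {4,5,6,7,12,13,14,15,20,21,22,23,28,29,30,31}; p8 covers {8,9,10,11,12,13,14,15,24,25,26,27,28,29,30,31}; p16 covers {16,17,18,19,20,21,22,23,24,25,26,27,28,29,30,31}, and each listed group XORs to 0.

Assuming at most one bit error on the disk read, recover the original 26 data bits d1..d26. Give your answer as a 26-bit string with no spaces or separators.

01001000111100010101000111

s1 (pos 1,3,5,7,9,11,13,15,17,19,21,23,25,27,29,31): 0⊕0⊕1⊕0⊕1⊕0⊕1⊕1⊕1⊕1⊕1⊕1⊕1⊕0⊕1⊕1 = 1
s2 (pos 2,3,6,7,10,11,14,15,18,19,22,23,26,27,30,31): 1⊕0⊕0⊕0⊕0⊕0⊕1⊕1⊕0⊕1⊕0⊕1⊕0⊕0⊕1⊕1 = 1
s4 (pos 4,5,6,7,12,13,14,15,20,21,22,23,28,29,30,31): 1⊕1⊕0⊕0⊕0⊕1⊕1⊕1⊕0⊕1⊕0⊕1⊕0⊕1⊕1⊕1 = 0
s8 (pos 8,9,10,11,12,13,14,15,24,25,26,27,28,29,30,31): 0⊕1⊕0⊕0⊕0⊕1⊕1⊕1⊕0⊕1⊕0⊕0⊕0⊕1⊕1⊕1 = 0
s16 (pos 16,17,18,19,20,21,22,23,24,25,26,27,28,29,30,31): 1⊕1⊕0⊕1⊕0⊕1⊕0⊕1⊕0⊕1⊕0⊕0⊕0⊕1⊕1⊕1 = 1
Syndrome s16…s1 = 10011 → error at position 19.
Flip position 19: 0101100010001111101010101000111 → 0101100010001111100010101000111
Read data bits from positions 3,5,6,7,9,10,11,12,13,14,15,17,18,19,20,21,22,23,24,25,26,27,28,29,30,31: 01001000111100010101000111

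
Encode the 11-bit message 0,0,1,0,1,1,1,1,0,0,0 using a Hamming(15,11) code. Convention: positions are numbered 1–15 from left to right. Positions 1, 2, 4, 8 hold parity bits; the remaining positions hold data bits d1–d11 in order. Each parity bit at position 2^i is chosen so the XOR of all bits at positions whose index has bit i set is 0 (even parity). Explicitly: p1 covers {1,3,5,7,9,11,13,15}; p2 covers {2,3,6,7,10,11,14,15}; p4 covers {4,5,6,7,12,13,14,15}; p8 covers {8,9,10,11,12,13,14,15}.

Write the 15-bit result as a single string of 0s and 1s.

010001001111000

Place data at non-parity positions: p1 p2 0 p4 0 1 0 p8 1 1 1 1 0 0 0
p1 (pos 1,3,5,7,9,11,13,15): XOR of data positions = 0⊕0⊕0⊕1⊕1⊕0⊕0 = 0
p2 (pos 2,3,6,7,10,11,14,15): XOR of data positions = 0⊕1⊕0⊕1⊕1⊕0⊕0 = 1
p4 (pos 4,5,6,7,12,13,14,15): XOR of data positions = 0⊕1⊕0⊕1⊕0⊕0⊕0 = 0
p8 (pos 8,9,10,11,12,13,14,15): XOR of data positions = 1⊕1⊕1⊕1⊕0⊕0⊕0 = 0
Codeword: 010001001111000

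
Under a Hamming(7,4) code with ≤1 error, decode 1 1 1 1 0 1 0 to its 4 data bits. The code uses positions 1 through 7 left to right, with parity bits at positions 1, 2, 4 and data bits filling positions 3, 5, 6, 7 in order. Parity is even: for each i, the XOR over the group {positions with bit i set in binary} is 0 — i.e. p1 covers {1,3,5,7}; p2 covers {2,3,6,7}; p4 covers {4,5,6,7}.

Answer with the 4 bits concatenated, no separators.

s1 (pos 1,3,5,7): 1⊕1⊕0⊕0 = 0
s2 (pos 2,3,6,7): 1⊕1⊕1⊕0 = 1
s4 (pos 4,5,6,7): 1⊕0⊕1⊕0 = 0
Syndrome s4…s1 = 010 → error at position 2.
Flip position 2: 1111010 → 1011010
Read data bits from positions 3,5,6,7: 1010

1010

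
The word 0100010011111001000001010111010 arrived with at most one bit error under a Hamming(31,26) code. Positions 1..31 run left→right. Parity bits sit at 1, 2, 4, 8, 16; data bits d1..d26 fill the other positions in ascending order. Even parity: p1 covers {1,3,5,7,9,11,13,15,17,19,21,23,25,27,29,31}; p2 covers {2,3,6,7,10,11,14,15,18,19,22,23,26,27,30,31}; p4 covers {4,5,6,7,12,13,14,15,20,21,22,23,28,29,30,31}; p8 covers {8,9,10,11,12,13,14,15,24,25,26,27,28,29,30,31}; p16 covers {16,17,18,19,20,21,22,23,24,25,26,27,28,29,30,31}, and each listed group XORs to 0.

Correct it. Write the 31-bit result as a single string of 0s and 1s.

0100010011111000000001010111010

s1 (pos 1,3,5,7,9,11,13,15,17,19,21,23,25,27,29,31): 0⊕0⊕0⊕0⊕1⊕1⊕1⊕0⊕0⊕0⊕0⊕0⊕0⊕1⊕0⊕0 = 0
s2 (pos 2,3,6,7,10,11,14,15,18,19,22,23,26,27,30,31): 1⊕0⊕1⊕0⊕1⊕1⊕0⊕0⊕0⊕0⊕1⊕0⊕1⊕1⊕1⊕0 = 0
s4 (pos 4,5,6,7,12,13,14,15,20,21,22,23,28,29,30,31): 0⊕0⊕1⊕0⊕1⊕1⊕0⊕0⊕0⊕0⊕1⊕0⊕1⊕0⊕1⊕0 = 0
s8 (pos 8,9,10,11,12,13,14,15,24,25,26,27,28,29,30,31): 0⊕1⊕1⊕1⊕1⊕1⊕0⊕0⊕1⊕0⊕1⊕1⊕1⊕0⊕1⊕0 = 0
s16 (pos 16,17,18,19,20,21,22,23,24,25,26,27,28,29,30,31): 1⊕0⊕0⊕0⊕0⊕0⊕1⊕0⊕1⊕0⊕1⊕1⊕1⊕0⊕1⊕0 = 1
Syndrome s16…s1 = 10000 → error at position 16.
Flip position 16: 0100010011111001000001010111010 → 0100010011111000000001010111010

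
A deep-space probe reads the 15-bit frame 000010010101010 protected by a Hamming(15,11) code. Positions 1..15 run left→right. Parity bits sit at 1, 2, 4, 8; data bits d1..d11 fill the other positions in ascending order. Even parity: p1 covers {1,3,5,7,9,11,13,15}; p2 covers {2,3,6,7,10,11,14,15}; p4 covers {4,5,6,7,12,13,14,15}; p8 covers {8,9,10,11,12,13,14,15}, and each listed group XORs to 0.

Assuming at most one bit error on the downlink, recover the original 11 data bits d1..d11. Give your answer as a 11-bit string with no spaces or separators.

00000101010

s1 (pos 1,3,5,7,9,11,13,15): 0⊕0⊕1⊕0⊕0⊕0⊕0⊕0 = 1
s2 (pos 2,3,6,7,10,11,14,15): 0⊕0⊕0⊕0⊕1⊕0⊕1⊕0 = 0
s4 (pos 4,5,6,7,12,13,14,15): 0⊕1⊕0⊕0⊕1⊕0⊕1⊕0 = 1
s8 (pos 8,9,10,11,12,13,14,15): 1⊕0⊕1⊕0⊕1⊕0⊕1⊕0 = 0
Syndrome s8…s1 = 0101 → error at position 5.
Flip position 5: 000010010101010 → 000000010101010
Read data bits from positions 3,5,6,7,9,10,11,12,13,14,15: 00000101010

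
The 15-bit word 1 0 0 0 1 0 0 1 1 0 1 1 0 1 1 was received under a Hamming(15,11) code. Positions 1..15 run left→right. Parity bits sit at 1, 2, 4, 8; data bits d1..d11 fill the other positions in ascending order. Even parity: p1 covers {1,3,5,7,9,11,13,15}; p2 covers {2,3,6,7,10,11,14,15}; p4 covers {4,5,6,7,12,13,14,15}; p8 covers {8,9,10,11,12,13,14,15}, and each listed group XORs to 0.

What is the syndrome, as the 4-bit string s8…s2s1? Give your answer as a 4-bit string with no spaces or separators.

0011

s1 (pos 1,3,5,7,9,11,13,15): 1⊕0⊕1⊕0⊕1⊕1⊕0⊕1 = 1
s2 (pos 2,3,6,7,10,11,14,15): 0⊕0⊕0⊕0⊕0⊕1⊕1⊕1 = 1
s4 (pos 4,5,6,7,12,13,14,15): 0⊕1⊕0⊕0⊕1⊕0⊕1⊕1 = 0
s8 (pos 8,9,10,11,12,13,14,15): 1⊕1⊕0⊕1⊕1⊕0⊕1⊕1 = 0
Syndrome s8…s1 = 0011 → error at position 3.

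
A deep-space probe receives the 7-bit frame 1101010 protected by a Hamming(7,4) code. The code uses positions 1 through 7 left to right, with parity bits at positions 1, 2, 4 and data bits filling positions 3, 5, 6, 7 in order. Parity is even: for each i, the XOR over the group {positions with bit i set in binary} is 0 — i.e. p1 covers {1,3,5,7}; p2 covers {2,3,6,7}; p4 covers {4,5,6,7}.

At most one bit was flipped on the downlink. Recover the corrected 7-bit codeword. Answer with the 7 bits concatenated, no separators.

s1 (pos 1,3,5,7): 1⊕0⊕0⊕0 = 1
s2 (pos 2,3,6,7): 1⊕0⊕1⊕0 = 0
s4 (pos 4,5,6,7): 1⊕0⊕1⊕0 = 0
Syndrome s4…s1 = 001 → error at position 1.
Flip position 1: 1101010 → 0101010

0101010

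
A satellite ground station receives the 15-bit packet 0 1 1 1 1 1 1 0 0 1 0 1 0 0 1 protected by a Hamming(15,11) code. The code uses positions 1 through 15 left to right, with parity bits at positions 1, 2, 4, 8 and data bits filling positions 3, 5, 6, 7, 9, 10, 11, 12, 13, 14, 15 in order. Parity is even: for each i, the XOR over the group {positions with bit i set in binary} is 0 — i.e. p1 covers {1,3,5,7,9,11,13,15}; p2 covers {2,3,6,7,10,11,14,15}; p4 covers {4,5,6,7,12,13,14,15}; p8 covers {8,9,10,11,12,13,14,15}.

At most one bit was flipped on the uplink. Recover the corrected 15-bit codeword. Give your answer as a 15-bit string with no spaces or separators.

011111110101001

s1 (pos 1,3,5,7,9,11,13,15): 0⊕1⊕1⊕1⊕0⊕0⊕0⊕1 = 0
s2 (pos 2,3,6,7,10,11,14,15): 1⊕1⊕1⊕1⊕1⊕0⊕0⊕1 = 0
s4 (pos 4,5,6,7,12,13,14,15): 1⊕1⊕1⊕1⊕1⊕0⊕0⊕1 = 0
s8 (pos 8,9,10,11,12,13,14,15): 0⊕0⊕1⊕0⊕1⊕0⊕0⊕1 = 1
Syndrome s8…s1 = 1000 → error at position 8.
Flip position 8: 011111100101001 → 011111110101001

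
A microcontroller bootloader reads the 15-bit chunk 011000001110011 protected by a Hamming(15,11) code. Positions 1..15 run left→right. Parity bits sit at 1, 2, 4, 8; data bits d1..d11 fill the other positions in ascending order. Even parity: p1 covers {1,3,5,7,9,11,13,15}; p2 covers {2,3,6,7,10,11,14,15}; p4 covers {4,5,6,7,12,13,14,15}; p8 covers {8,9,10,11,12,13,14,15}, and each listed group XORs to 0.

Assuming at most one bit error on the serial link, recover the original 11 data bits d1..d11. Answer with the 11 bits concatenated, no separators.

s1 (pos 1,3,5,7,9,11,13,15): 0⊕1⊕0⊕0⊕1⊕1⊕0⊕1 = 0
s2 (pos 2,3,6,7,10,11,14,15): 1⊕1⊕0⊕0⊕1⊕1⊕1⊕1 = 0
s4 (pos 4,5,6,7,12,13,14,15): 0⊕0⊕0⊕0⊕0⊕0⊕1⊕1 = 0
s8 (pos 8,9,10,11,12,13,14,15): 0⊕1⊕1⊕1⊕0⊕0⊕1⊕1 = 1
Syndrome s8…s1 = 1000 → error at position 8.
Flip position 8: 011000001110011 → 011000011110011
Read data bits from positions 3,5,6,7,9,10,11,12,13,14,15: 10001110011

10001110011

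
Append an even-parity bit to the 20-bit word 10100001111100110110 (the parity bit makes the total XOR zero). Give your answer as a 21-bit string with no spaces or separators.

101000011111001101101

XOR of the 20 data bits: 1⊕0⊕1⊕0⊕0⊕0⊕0⊕1⊕1⊕1⊕1⊕1⊕0⊕0⊕1⊕1⊕0⊕1⊕1⊕0 = 1
Parity bit = 1 (so all 21 bits XOR to 0).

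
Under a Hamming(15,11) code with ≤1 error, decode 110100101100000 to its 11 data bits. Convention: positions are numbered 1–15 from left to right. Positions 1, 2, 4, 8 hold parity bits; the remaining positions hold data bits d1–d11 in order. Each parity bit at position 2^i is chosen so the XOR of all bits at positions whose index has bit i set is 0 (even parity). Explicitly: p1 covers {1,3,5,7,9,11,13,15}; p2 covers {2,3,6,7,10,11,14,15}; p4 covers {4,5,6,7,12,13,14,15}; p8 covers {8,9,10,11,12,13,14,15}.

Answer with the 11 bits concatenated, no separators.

s1 (pos 1,3,5,7,9,11,13,15): 1⊕0⊕0⊕1⊕1⊕0⊕0⊕0 = 1
s2 (pos 2,3,6,7,10,11,14,15): 1⊕0⊕0⊕1⊕1⊕0⊕0⊕0 = 1
s4 (pos 4,5,6,7,12,13,14,15): 1⊕0⊕0⊕1⊕0⊕0⊕0⊕0 = 0
s8 (pos 8,9,10,11,12,13,14,15): 0⊕1⊕1⊕0⊕0⊕0⊕0⊕0 = 0
Syndrome s8…s1 = 0011 → error at position 3.
Flip position 3: 110100101100000 → 111100101100000
Read data bits from positions 3,5,6,7,9,10,11,12,13,14,15: 10011100000

10011100000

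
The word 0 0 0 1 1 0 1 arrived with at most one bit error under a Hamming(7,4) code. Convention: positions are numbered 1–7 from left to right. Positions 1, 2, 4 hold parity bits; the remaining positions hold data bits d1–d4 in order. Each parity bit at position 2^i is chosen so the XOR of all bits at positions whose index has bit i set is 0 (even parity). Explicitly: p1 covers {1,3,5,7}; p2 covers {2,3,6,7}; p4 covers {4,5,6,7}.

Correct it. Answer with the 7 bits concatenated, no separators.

0001111

s1 (pos 1,3,5,7): 0⊕0⊕1⊕1 = 0
s2 (pos 2,3,6,7): 0⊕0⊕0⊕1 = 1
s4 (pos 4,5,6,7): 1⊕1⊕0⊕1 = 1
Syndrome s4…s1 = 110 → error at position 6.
Flip position 6: 0001101 → 0001111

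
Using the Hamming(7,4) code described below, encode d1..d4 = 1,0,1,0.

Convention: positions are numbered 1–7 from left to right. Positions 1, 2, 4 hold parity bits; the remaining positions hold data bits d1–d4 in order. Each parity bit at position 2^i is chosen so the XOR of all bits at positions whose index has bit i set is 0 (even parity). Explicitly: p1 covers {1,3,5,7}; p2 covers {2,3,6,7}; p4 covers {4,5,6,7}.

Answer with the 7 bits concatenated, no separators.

1011010

Place data at non-parity positions: p1 p2 1 p4 0 1 0
p1 (pos 1,3,5,7): XOR of data positions = 1⊕0⊕0 = 1
p2 (pos 2,3,6,7): XOR of data positions = 1⊕1⊕0 = 0
p4 (pos 4,5,6,7): XOR of data positions = 0⊕1⊕0 = 1
Codeword: 1011010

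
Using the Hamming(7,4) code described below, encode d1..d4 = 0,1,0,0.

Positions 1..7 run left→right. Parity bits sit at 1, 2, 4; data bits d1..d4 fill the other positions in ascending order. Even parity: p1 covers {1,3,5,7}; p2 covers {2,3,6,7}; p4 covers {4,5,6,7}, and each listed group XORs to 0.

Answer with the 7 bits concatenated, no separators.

Place data at non-parity positions: p1 p2 0 p4 1 0 0
p1 (pos 1,3,5,7): XOR of data positions = 0⊕1⊕0 = 1
p2 (pos 2,3,6,7): XOR of data positions = 0⊕0⊕0 = 0
p4 (pos 4,5,6,7): XOR of data positions = 1⊕0⊕0 = 1
Codeword: 1001100

1001100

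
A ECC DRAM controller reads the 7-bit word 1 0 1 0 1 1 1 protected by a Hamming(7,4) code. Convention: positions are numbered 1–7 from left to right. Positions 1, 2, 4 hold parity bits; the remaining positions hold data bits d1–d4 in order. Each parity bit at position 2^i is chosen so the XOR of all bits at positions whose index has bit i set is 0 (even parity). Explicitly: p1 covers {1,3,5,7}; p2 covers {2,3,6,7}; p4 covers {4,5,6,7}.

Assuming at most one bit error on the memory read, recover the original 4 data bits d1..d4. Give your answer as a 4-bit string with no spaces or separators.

1101

s1 (pos 1,3,5,7): 1⊕1⊕1⊕1 = 0
s2 (pos 2,3,6,7): 0⊕1⊕1⊕1 = 1
s4 (pos 4,5,6,7): 0⊕1⊕1⊕1 = 1
Syndrome s4…s1 = 110 → error at position 6.
Flip position 6: 1010111 → 1010101
Read data bits from positions 3,5,6,7: 1101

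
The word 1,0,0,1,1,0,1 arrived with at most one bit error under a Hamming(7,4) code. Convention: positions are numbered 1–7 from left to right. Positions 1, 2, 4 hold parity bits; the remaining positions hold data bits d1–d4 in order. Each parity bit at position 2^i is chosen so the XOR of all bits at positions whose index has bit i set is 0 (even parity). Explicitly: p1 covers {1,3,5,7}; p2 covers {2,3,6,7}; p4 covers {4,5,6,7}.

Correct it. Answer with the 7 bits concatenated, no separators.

1001100

s1 (pos 1,3,5,7): 1⊕0⊕1⊕1 = 1
s2 (pos 2,3,6,7): 0⊕0⊕0⊕1 = 1
s4 (pos 4,5,6,7): 1⊕1⊕0⊕1 = 1
Syndrome s4…s1 = 111 → error at position 7.
Flip position 7: 1001101 → 1001100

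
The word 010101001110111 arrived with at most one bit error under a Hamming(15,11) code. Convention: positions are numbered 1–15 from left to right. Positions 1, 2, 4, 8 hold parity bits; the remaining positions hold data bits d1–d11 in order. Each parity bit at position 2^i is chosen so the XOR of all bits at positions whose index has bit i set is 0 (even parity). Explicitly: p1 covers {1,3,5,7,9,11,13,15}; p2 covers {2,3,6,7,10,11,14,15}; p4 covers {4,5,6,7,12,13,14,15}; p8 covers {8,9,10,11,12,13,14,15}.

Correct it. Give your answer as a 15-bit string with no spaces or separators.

s1 (pos 1,3,5,7,9,11,13,15): 0⊕0⊕0⊕0⊕1⊕1⊕1⊕1 = 0
s2 (pos 2,3,6,7,10,11,14,15): 1⊕0⊕1⊕0⊕1⊕1⊕1⊕1 = 0
s4 (pos 4,5,6,7,12,13,14,15): 1⊕0⊕1⊕0⊕0⊕1⊕1⊕1 = 1
s8 (pos 8,9,10,11,12,13,14,15): 0⊕1⊕1⊕1⊕0⊕1⊕1⊕1 = 0
Syndrome s8…s1 = 0100 → error at position 4.
Flip position 4: 010101001110111 → 010001001110111

010001001110111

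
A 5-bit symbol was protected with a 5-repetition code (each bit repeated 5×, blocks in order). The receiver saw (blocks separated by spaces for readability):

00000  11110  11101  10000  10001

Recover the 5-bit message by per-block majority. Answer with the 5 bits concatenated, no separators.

Block 1 (00000): 0 ones → 0
Block 2 (11110): 4 ones → 1
Block 3 (11101): 4 ones → 1
Block 4 (10000): 1 one → 0
Block 5 (10001): 2 ones → 0

01100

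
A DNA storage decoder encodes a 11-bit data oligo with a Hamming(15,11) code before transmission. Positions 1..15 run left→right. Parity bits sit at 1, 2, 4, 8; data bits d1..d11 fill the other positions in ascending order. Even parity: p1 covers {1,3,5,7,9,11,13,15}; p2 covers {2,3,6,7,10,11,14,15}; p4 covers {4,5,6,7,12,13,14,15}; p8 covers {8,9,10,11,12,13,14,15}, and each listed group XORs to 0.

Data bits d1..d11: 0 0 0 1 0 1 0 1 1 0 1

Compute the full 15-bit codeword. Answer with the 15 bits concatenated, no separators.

110000100101101

Place data at non-parity positions: p1 p2 0 p4 0 0 1 p8 0 1 0 1 1 0 1
p1 (pos 1,3,5,7,9,11,13,15): XOR of data positions = 0⊕0⊕1⊕0⊕0⊕1⊕1 = 1
p2 (pos 2,3,6,7,10,11,14,15): XOR of data positions = 0⊕0⊕1⊕1⊕0⊕0⊕1 = 1
p4 (pos 4,5,6,7,12,13,14,15): XOR of data positions = 0⊕0⊕1⊕1⊕1⊕0⊕1 = 0
p8 (pos 8,9,10,11,12,13,14,15): XOR of data positions = 0⊕1⊕0⊕1⊕1⊕0⊕1 = 0
Codeword: 110000100101101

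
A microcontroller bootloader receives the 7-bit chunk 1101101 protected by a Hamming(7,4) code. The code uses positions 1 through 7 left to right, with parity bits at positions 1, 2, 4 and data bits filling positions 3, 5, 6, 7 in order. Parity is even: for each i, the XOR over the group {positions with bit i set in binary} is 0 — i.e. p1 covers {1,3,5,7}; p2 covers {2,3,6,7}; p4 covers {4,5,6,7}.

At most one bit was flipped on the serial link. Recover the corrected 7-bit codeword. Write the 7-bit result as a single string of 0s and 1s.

s1 (pos 1,3,5,7): 1⊕0⊕1⊕1 = 1
s2 (pos 2,3,6,7): 1⊕0⊕0⊕1 = 0
s4 (pos 4,5,6,7): 1⊕1⊕0⊕1 = 1
Syndrome s4…s1 = 101 → error at position 5.
Flip position 5: 1101101 → 1101001

1101001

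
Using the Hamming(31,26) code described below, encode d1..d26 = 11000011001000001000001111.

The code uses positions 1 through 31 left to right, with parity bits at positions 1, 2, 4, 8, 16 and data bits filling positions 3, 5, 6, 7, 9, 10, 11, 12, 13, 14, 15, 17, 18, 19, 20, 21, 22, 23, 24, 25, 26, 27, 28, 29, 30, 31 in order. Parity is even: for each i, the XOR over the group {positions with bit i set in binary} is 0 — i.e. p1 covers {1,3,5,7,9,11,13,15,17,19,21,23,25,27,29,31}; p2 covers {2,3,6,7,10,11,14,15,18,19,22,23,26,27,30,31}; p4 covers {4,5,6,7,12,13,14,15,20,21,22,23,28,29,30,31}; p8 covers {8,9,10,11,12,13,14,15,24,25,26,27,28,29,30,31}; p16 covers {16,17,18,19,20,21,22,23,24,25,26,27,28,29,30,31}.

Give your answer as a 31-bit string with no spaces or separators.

Place data at non-parity positions: p1 p2 1 p4 1 0 0 p8 0 0 1 1 0 0 1 p16 0 0 0 0 0 1 0 0 0 0 0 1 1 1 1
p1 (pos 1,3,5,7,9,11,13,15,17,19,21,23,25,27,29,31): XOR of data positions = 1⊕1⊕0⊕0⊕1⊕0⊕1⊕0⊕0⊕0⊕0⊕0⊕0⊕1⊕1 = 0
p2 (pos 2,3,6,7,10,11,14,15,18,19,22,23,26,27,30,31): XOR of data positions = 1⊕0⊕0⊕0⊕1⊕0⊕1⊕0⊕0⊕1⊕0⊕0⊕0⊕1⊕1 = 0
p4 (pos 4,5,6,7,12,13,14,15,20,21,22,23,28,29,30,31): XOR of data positions = 1⊕0⊕0⊕1⊕0⊕0⊕1⊕0⊕0⊕1⊕0⊕1⊕1⊕1⊕1 = 0
p8 (pos 8,9,10,11,12,13,14,15,24,25,26,27,28,29,30,31): XOR of data positions = 0⊕0⊕1⊕1⊕0⊕0⊕1⊕0⊕0⊕0⊕0⊕1⊕1⊕1⊕1 = 1
p16 (pos 16,17,18,19,20,21,22,23,24,25,26,27,28,29,30,31): XOR of data positions = 0⊕0⊕0⊕0⊕0⊕1⊕0⊕0⊕0⊕0⊕0⊕1⊕1⊕1⊕1 = 1
Codeword: 0010100100110011000001000001111

0010100100110011000001000001111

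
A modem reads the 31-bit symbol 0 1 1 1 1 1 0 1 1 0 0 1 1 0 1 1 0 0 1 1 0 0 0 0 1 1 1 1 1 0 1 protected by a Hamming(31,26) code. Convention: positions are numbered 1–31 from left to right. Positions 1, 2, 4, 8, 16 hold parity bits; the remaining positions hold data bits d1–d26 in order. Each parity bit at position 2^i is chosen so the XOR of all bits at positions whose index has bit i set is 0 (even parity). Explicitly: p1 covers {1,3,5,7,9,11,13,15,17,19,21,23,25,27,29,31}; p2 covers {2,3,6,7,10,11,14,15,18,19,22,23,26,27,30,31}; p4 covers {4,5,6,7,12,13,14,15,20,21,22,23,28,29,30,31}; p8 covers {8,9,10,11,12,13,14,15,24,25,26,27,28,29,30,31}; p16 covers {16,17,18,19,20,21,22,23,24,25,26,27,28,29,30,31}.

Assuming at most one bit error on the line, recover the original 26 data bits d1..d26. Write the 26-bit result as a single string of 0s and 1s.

s1 (pos 1,3,5,7,9,11,13,15,17,19,21,23,25,27,29,31): 0⊕1⊕1⊕0⊕1⊕0⊕1⊕1⊕0⊕1⊕0⊕0⊕1⊕1⊕1⊕1 = 0
s2 (pos 2,3,6,7,10,11,14,15,18,19,22,23,26,27,30,31): 1⊕1⊕1⊕0⊕0⊕0⊕0⊕1⊕0⊕1⊕0⊕0⊕1⊕1⊕0⊕1 = 0
s4 (pos 4,5,6,7,12,13,14,15,20,21,22,23,28,29,30,31): 1⊕1⊕1⊕0⊕1⊕1⊕0⊕1⊕1⊕0⊕0⊕0⊕1⊕1⊕0⊕1 = 0
s8 (pos 8,9,10,11,12,13,14,15,24,25,26,27,28,29,30,31): 1⊕1⊕0⊕0⊕1⊕1⊕0⊕1⊕0⊕1⊕1⊕1⊕1⊕1⊕0⊕1 = 1
s16 (pos 16,17,18,19,20,21,22,23,24,25,26,27,28,29,30,31): 1⊕0⊕0⊕1⊕1⊕0⊕0⊕0⊕0⊕1⊕1⊕1⊕1⊕1⊕0⊕1 = 1
Syndrome s16…s1 = 11000 → error at position 24.
Flip position 24: 0111110110011011001100001111101 → 0111110110011011001100011111101
Read data bits from positions 3,5,6,7,9,10,11,12,13,14,15,17,18,19,20,21,22,23,24,25,26,27,28,29,30,31: 11101001101001100011111101

11101001101001100011111101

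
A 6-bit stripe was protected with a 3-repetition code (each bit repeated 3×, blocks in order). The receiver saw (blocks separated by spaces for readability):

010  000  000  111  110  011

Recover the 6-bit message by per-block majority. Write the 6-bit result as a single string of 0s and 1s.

000111

Block 1 (010): 1 one → 0
Block 2 (000): 0 ones → 0
Block 3 (000): 0 ones → 0
Block 4 (111): 3 ones → 1
Block 5 (110): 2 ones → 1
Block 6 (011): 2 ones → 1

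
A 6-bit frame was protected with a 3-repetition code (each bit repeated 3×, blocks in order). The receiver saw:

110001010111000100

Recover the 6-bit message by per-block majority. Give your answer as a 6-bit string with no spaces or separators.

Block 1 (110): 2 ones → 1
Block 2 (001): 1 one → 0
Block 3 (010): 1 one → 0
Block 4 (111): 3 ones → 1
Block 5 (000): 0 ones → 0
Block 6 (100): 1 one → 0

100100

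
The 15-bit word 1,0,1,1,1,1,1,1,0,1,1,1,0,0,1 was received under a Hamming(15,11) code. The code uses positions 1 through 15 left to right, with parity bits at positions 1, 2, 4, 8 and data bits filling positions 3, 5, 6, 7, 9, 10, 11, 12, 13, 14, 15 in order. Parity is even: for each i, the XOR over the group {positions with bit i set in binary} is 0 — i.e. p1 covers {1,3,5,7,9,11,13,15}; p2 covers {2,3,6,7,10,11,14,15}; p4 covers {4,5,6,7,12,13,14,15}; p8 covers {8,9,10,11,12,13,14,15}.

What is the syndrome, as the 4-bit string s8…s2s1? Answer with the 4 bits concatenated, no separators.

1000

s1 (pos 1,3,5,7,9,11,13,15): 1⊕1⊕1⊕1⊕0⊕1⊕0⊕1 = 0
s2 (pos 2,3,6,7,10,11,14,15): 0⊕1⊕1⊕1⊕1⊕1⊕0⊕1 = 0
s4 (pos 4,5,6,7,12,13,14,15): 1⊕1⊕1⊕1⊕1⊕0⊕0⊕1 = 0
s8 (pos 8,9,10,11,12,13,14,15): 1⊕0⊕1⊕1⊕1⊕0⊕0⊕1 = 1
Syndrome s8…s1 = 1000 → error at position 8.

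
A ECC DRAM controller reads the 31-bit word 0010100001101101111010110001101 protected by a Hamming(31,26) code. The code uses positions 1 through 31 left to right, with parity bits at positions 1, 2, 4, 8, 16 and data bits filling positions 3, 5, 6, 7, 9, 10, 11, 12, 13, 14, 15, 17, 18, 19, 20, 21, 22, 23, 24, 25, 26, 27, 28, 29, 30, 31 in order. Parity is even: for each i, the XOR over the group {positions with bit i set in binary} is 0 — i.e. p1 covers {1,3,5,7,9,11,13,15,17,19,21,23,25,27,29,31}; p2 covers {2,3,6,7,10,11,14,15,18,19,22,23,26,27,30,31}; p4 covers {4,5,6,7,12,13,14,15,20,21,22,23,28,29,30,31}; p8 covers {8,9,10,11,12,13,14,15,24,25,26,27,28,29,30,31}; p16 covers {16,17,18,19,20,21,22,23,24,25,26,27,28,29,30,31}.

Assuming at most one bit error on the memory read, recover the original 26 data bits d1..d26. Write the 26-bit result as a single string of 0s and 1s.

s1 (pos 1,3,5,7,9,11,13,15,17,19,21,23,25,27,29,31): 0⊕1⊕1⊕0⊕0⊕1⊕1⊕0⊕1⊕1⊕1⊕1⊕0⊕0⊕1⊕1 = 0
s2 (pos 2,3,6,7,10,11,14,15,18,19,22,23,26,27,30,31): 0⊕1⊕0⊕0⊕1⊕1⊕1⊕0⊕1⊕1⊕0⊕1⊕0⊕0⊕0⊕1 = 0
s4 (pos 4,5,6,7,12,13,14,15,20,21,22,23,28,29,30,31): 0⊕1⊕0⊕0⊕0⊕1⊕1⊕0⊕0⊕1⊕0⊕1⊕1⊕1⊕0⊕1 = 0
s8 (pos 8,9,10,11,12,13,14,15,24,25,26,27,28,29,30,31): 0⊕0⊕1⊕1⊕0⊕1⊕1⊕0⊕1⊕0⊕0⊕0⊕1⊕1⊕0⊕1 = 0
s16 (pos 16,17,18,19,20,21,22,23,24,25,26,27,28,29,30,31): 1⊕1⊕1⊕1⊕0⊕1⊕0⊕1⊕1⊕0⊕0⊕0⊕1⊕1⊕0⊕1 = 0
Syndrome s16…s1 = 00000 → no error.
Read data bits from positions 3,5,6,7,9,10,11,12,13,14,15,17,18,19,20,21,22,23,24,25,26,27,28,29,30,31: 11000110110111010110001101

11000110110111010110001101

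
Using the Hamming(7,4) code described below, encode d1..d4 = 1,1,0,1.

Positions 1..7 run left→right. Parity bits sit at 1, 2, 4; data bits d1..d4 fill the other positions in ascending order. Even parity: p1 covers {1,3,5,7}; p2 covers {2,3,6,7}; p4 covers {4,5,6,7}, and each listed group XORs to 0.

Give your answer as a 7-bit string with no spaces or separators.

Place data at non-parity positions: p1 p2 1 p4 1 0 1
p1 (pos 1,3,5,7): XOR of data positions = 1⊕1⊕1 = 1
p2 (pos 2,3,6,7): XOR of data positions = 1⊕0⊕1 = 0
p4 (pos 4,5,6,7): XOR of data positions = 1⊕0⊕1 = 0
Codeword: 1010101

1010101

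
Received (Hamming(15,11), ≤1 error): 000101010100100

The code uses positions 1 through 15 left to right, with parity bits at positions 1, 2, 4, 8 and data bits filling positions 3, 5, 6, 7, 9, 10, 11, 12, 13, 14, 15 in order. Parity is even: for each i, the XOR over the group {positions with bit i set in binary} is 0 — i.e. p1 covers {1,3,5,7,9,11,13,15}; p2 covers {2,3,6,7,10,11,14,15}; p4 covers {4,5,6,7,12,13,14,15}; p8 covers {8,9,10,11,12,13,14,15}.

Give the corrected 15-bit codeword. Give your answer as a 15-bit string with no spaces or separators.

s1 (pos 1,3,5,7,9,11,13,15): 0⊕0⊕0⊕0⊕0⊕0⊕1⊕0 = 1
s2 (pos 2,3,6,7,10,11,14,15): 0⊕0⊕1⊕0⊕1⊕0⊕0⊕0 = 0
s4 (pos 4,5,6,7,12,13,14,15): 1⊕0⊕1⊕0⊕0⊕1⊕0⊕0 = 1
s8 (pos 8,9,10,11,12,13,14,15): 1⊕0⊕1⊕0⊕0⊕1⊕0⊕0 = 1
Syndrome s8…s1 = 1101 → error at position 13.
Flip position 13: 000101010100100 → 000101010100000

000101010100000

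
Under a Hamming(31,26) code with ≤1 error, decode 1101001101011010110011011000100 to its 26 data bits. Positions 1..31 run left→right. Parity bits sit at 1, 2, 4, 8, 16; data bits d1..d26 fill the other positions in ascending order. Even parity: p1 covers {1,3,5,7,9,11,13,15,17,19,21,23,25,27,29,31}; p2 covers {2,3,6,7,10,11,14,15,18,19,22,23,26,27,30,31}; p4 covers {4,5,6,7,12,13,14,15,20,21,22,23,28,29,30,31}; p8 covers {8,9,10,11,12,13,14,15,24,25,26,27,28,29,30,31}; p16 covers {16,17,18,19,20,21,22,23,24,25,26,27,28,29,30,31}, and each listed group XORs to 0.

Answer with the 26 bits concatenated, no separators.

s1 (pos 1,3,5,7,9,11,13,15,17,19,21,23,25,27,29,31): 1⊕0⊕0⊕1⊕0⊕0⊕1⊕1⊕1⊕0⊕1⊕0⊕1⊕0⊕1⊕0 = 0
s2 (pos 2,3,6,7,10,11,14,15,18,19,22,23,26,27,30,31): 1⊕0⊕0⊕1⊕1⊕0⊕0⊕1⊕1⊕0⊕1⊕0⊕0⊕0⊕0⊕0 = 0
s4 (pos 4,5,6,7,12,13,14,15,20,21,22,23,28,29,30,31): 1⊕0⊕0⊕1⊕1⊕1⊕0⊕1⊕0⊕1⊕1⊕0⊕0⊕1⊕0⊕0 = 0
s8 (pos 8,9,10,11,12,13,14,15,24,25,26,27,28,29,30,31): 1⊕0⊕1⊕0⊕1⊕1⊕0⊕1⊕1⊕1⊕0⊕0⊕0⊕1⊕0⊕0 = 0
s16 (pos 16,17,18,19,20,21,22,23,24,25,26,27,28,29,30,31): 0⊕1⊕1⊕0⊕0⊕1⊕1⊕0⊕1⊕1⊕0⊕0⊕0⊕1⊕0⊕0 = 1
Syndrome s16…s1 = 10000 → error at position 16.
Flip position 16: 1101001101011010110011011000100 → 1101001101011011110011011000100
Read data bits from positions 3,5,6,7,9,10,11,12,13,14,15,17,18,19,20,21,22,23,24,25,26,27,28,29,30,31: 00010101101110011011000100

00010101101110011011000100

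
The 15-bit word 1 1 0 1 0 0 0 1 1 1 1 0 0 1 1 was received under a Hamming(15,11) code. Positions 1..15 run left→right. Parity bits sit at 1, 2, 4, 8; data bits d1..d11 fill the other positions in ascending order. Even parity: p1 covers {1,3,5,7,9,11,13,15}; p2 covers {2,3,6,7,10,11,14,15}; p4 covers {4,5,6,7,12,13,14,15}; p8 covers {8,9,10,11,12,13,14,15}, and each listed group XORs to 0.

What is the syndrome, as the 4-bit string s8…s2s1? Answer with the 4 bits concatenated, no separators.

0110

s1 (pos 1,3,5,7,9,11,13,15): 1⊕0⊕0⊕0⊕1⊕1⊕0⊕1 = 0
s2 (pos 2,3,6,7,10,11,14,15): 1⊕0⊕0⊕0⊕1⊕1⊕1⊕1 = 1
s4 (pos 4,5,6,7,12,13,14,15): 1⊕0⊕0⊕0⊕0⊕0⊕1⊕1 = 1
s8 (pos 8,9,10,11,12,13,14,15): 1⊕1⊕1⊕1⊕0⊕0⊕1⊕1 = 0
Syndrome s8…s1 = 0110 → error at position 6.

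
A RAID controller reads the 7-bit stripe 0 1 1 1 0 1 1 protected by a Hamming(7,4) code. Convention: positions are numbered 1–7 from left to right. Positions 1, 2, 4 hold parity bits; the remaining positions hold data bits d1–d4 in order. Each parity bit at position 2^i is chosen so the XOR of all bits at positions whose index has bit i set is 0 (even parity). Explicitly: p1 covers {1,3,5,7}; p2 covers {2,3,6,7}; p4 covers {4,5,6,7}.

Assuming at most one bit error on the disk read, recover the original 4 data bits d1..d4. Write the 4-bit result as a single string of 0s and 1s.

1011

s1 (pos 1,3,5,7): 0⊕1⊕0⊕1 = 0
s2 (pos 2,3,6,7): 1⊕1⊕1⊕1 = 0
s4 (pos 4,5,6,7): 1⊕0⊕1⊕1 = 1
Syndrome s4…s1 = 100 → error at position 4.
Flip position 4: 0111011 → 0110011
Read data bits from positions 3,5,6,7: 1011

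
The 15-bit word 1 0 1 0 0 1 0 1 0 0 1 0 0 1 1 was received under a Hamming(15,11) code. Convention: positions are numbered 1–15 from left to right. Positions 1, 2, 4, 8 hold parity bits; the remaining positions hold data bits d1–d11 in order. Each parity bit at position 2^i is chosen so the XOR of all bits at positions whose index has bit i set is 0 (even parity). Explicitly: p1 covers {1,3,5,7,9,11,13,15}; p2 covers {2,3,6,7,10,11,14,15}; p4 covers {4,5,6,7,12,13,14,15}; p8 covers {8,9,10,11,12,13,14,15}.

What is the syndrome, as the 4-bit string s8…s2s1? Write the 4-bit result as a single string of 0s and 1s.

0110

s1 (pos 1,3,5,7,9,11,13,15): 1⊕1⊕0⊕0⊕0⊕1⊕0⊕1 = 0
s2 (pos 2,3,6,7,10,11,14,15): 0⊕1⊕1⊕0⊕0⊕1⊕1⊕1 = 1
s4 (pos 4,5,6,7,12,13,14,15): 0⊕0⊕1⊕0⊕0⊕0⊕1⊕1 = 1
s8 (pos 8,9,10,11,12,13,14,15): 1⊕0⊕0⊕1⊕0⊕0⊕1⊕1 = 0
Syndrome s8…s1 = 0110 → error at position 6.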